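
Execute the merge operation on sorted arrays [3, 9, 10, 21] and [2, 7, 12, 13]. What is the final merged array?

Merging process:

Compare 3 vs 2: take 2 from right. Merged: [2]
Compare 3 vs 7: take 3 from left. Merged: [2, 3]
Compare 9 vs 7: take 7 from right. Merged: [2, 3, 7]
Compare 9 vs 12: take 9 from left. Merged: [2, 3, 7, 9]
Compare 10 vs 12: take 10 from left. Merged: [2, 3, 7, 9, 10]
Compare 21 vs 12: take 12 from right. Merged: [2, 3, 7, 9, 10, 12]
Compare 21 vs 13: take 13 from right. Merged: [2, 3, 7, 9, 10, 12, 13]
Append remaining from left: [21]. Merged: [2, 3, 7, 9, 10, 12, 13, 21]

Final merged array: [2, 3, 7, 9, 10, 12, 13, 21]
Total comparisons: 7

The merged array is [2, 3, 7, 9, 10, 12, 13, 21], requiring 7 comparisons. The merge step runs in O(n) time where n is the total number of elements.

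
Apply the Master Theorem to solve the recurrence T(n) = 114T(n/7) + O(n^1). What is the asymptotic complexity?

Master Theorem for T(n) = 114T(n/7) + O(n^1):

a = 114, b = 7, c = 1
log_b(a) = log_7(114) = 2.4339

Case 1: c = 1 < log_7(114) = 2.4339
T(n) = O(n^(log_7 114))

For T(n) = 114T(n/7) + O(n^1): log_7(114) = 2.4339. This is Case 1 of the Master Theorem (c < log_b(a), work dominated by leaves), giving O(n^(log_7 114)).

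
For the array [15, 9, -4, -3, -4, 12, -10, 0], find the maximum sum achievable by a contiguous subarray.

Using Kadane's algorithm on [15, 9, -4, -3, -4, 12, -10, 0]:

Scanning through the array:
Position 1 (value 9): max_ending_here = 24, max_so_far = 24
Position 2 (value -4): max_ending_here = 20, max_so_far = 24
Position 3 (value -3): max_ending_here = 17, max_so_far = 24
Position 4 (value -4): max_ending_here = 13, max_so_far = 24
Position 5 (value 12): max_ending_here = 25, max_so_far = 25
Position 6 (value -10): max_ending_here = 15, max_so_far = 25
Position 7 (value 0): max_ending_here = 15, max_so_far = 25

Maximum subarray: [15, 9, -4, -3, -4, 12]
Maximum sum: 25

The maximum subarray is [15, 9, -4, -3, -4, 12] with sum 25. This subarray runs from index 0 to index 5.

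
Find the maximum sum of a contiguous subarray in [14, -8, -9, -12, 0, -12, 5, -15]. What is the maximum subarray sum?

Using Kadane's algorithm on [14, -8, -9, -12, 0, -12, 5, -15]:

Scanning through the array:
Position 1 (value -8): max_ending_here = 6, max_so_far = 14
Position 2 (value -9): max_ending_here = -3, max_so_far = 14
Position 3 (value -12): max_ending_here = -12, max_so_far = 14
Position 4 (value 0): max_ending_here = 0, max_so_far = 14
Position 5 (value -12): max_ending_here = -12, max_so_far = 14
Position 6 (value 5): max_ending_here = 5, max_so_far = 14
Position 7 (value -15): max_ending_here = -10, max_so_far = 14

Maximum subarray: [14]
Maximum sum: 14

The maximum subarray is [14] with sum 14. This subarray runs from index 0 to index 0.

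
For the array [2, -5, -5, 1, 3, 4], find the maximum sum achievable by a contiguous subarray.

Using Kadane's algorithm on [2, -5, -5, 1, 3, 4]:

Scanning through the array:
Position 1 (value -5): max_ending_here = -3, max_so_far = 2
Position 2 (value -5): max_ending_here = -5, max_so_far = 2
Position 3 (value 1): max_ending_here = 1, max_so_far = 2
Position 4 (value 3): max_ending_here = 4, max_so_far = 4
Position 5 (value 4): max_ending_here = 8, max_so_far = 8

Maximum subarray: [1, 3, 4]
Maximum sum: 8

The maximum subarray is [1, 3, 4] with sum 8. This subarray runs from index 3 to index 5.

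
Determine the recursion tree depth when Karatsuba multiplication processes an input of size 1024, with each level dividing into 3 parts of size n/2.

For divide and conquer with division factor 2:

Problem sizes at each level:
Level 0: 1024
Level 1: 512
Level 2: 256
Level 3: 128
Level 4: 64
Level 5: 32
Level 6: 16
Level 7: 8
Level 8: 4
Level 9: 2
Level 10: 1

The root is level 0 and the size-1 base case is level 10 (the tree spans levels 0 through 10, i.e. 11 levels counting the root), so the depth is the number of divisions: log_2(1024) = 10

The recursion tree depth is log_2(1024) = 10. At each level, the problem size is divided by 2, so it takes 10 divisions to reduce to a base case of size 1. The algorithm makes 3 recursive calls at each level.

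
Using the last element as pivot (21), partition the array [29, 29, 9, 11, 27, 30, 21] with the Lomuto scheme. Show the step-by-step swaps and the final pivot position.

Lomuto partition with pivot = 21:

Initial array: [29, 29, 9, 11, 27, 30, 21]

arr[0]=29 > 21: no swap
arr[1]=29 > 21: no swap
arr[2]=9 <= 21: swap with position 0, array becomes [9, 29, 29, 11, 27, 30, 21]
arr[3]=11 <= 21: swap with position 1, array becomes [9, 11, 29, 29, 27, 30, 21]
arr[4]=27 > 21: no swap
arr[5]=30 > 21: no swap

Place pivot at position 2: [9, 11, 21, 29, 27, 30, 29]
Pivot position: 2

After partitioning with pivot 21, the array becomes [9, 11, 21, 29, 27, 30, 29]. The pivot is placed at index 2. All elements to the left of the pivot are <= 21, and all elements to the right are > 21.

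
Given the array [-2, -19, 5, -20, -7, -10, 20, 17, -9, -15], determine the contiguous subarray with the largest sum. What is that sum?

Using Kadane's algorithm on [-2, -19, 5, -20, -7, -10, 20, 17, -9, -15]:

Scanning through the array:
Position 1 (value -19): max_ending_here = -19, max_so_far = -2
Position 2 (value 5): max_ending_here = 5, max_so_far = 5
Position 3 (value -20): max_ending_here = -15, max_so_far = 5
Position 4 (value -7): max_ending_here = -7, max_so_far = 5
Position 5 (value -10): max_ending_here = -10, max_so_far = 5
Position 6 (value 20): max_ending_here = 20, max_so_far = 20
Position 7 (value 17): max_ending_here = 37, max_so_far = 37
Position 8 (value -9): max_ending_here = 28, max_so_far = 37
Position 9 (value -15): max_ending_here = 13, max_so_far = 37

Maximum subarray: [20, 17]
Maximum sum: 37

The maximum subarray is [20, 17] with sum 37. This subarray runs from index 6 to index 7.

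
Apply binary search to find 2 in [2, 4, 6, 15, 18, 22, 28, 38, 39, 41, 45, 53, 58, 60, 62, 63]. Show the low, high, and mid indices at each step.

Binary search for 2 in [2, 4, 6, 15, 18, 22, 28, 38, 39, 41, 45, 53, 58, 60, 62, 63]:

lo=0, hi=15, mid=7, arr[mid]=38 -> 38 > 2, search left half
lo=0, hi=6, mid=3, arr[mid]=15 -> 15 > 2, search left half
lo=0, hi=2, mid=1, arr[mid]=4 -> 4 > 2, search left half
lo=0, hi=0, mid=0, arr[mid]=2 -> Found target at index 0!

Binary search finds 2 at index 0 after 4 comparisons. The search repeatedly halves the search space by comparing with the middle element.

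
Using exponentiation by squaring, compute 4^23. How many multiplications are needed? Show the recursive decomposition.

Computing 4^23 by squaring (build up from 4^1; each line after the first costs one multiplication):

4^1 = 4
4^2 = (4^1)^2 = 4^2 = 16
4^4 = (4^2)^2 = 16^2 = 256
4^5 = 4 * 4^4 = 4 * 256 = 1024
4^10 = (4^5)^2 = 1024^2 = 1048576
4^11 = 4 * 4^10 = 4 * 1048576 = 4194304
4^22 = (4^11)^2 = 4194304^2 = 17592186044416
4^23 = 4 * 4^22 = 4 * 17592186044416 = 70368744177664

Result: 70368744177664
Multiplications needed: 7 (7 lines after 4^1)

4^23 = 70368744177664. Using exponentiation by squaring, this requires 7 multiplications. The key idea: if the exponent is even, square the half-power; if odd, multiply by the base once.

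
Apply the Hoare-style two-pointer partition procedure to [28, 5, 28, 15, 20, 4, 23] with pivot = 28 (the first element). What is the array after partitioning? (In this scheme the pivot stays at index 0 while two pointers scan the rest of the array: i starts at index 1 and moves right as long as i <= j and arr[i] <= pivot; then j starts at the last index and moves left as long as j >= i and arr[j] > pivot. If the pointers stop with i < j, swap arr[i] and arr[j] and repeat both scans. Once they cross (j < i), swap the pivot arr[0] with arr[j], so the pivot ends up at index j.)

Hoare-style two-pointer partition with pivot = 28:

Initial array: [28, 5, 28, 15, 20, 4, 23]

Pointers start at i = 1, j = 6.
i ends at 7, j ends at 6: the pointers have crossed (j < i), so scanning stops.

Swap pivot arr[0] with arr[6] to place pivot at position 6: [23, 5, 28, 15, 20, 4, 28]
Pivot position: 6

After partitioning with pivot 28, the array becomes [23, 5, 28, 15, 20, 4, 28]. The pivot is placed at index 6. All elements to the left of the pivot are <= 28, and all elements to the right are > 28.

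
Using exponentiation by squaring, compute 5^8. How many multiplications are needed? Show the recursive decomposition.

Computing 5^8 by squaring (build up from 5^1; each line after the first costs one multiplication):

5^1 = 5
5^2 = (5^1)^2 = 5^2 = 25
5^4 = (5^2)^2 = 25^2 = 625
5^8 = (5^4)^2 = 625^2 = 390625

Result: 390625
Multiplications needed: 3 (3 lines after 5^1)

5^8 = 390625. Using exponentiation by squaring, this requires 3 multiplications. The key idea: if the exponent is even, square the half-power; if odd, multiply by the base once.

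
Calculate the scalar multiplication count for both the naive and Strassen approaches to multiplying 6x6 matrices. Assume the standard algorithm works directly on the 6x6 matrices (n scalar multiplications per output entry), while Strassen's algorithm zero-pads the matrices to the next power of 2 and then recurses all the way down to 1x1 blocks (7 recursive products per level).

Matrix multiplication for 6x6 matrices:

Strassen's algorithm requires power-of-2 dimensions. Pad 6x6 to 8x8 (next power of 2).

Standard algorithm: 6^3 = 216 multiplications
Strassen's algorithm: 7^(log2(8)) = 7^3 = 343 multiplications
Difference: 216 - 343 = -127 (Strassen uses MORE here due to padding overhead — for small or just-over-power-of-2 n, padding can outweigh the per-level savings)

Standard: 216 multiplications (6^3). Strassen: 343 multiplications (7^3, after padding to 8x8). Strassen reduces 8 recursive multiplications to 7 at each level.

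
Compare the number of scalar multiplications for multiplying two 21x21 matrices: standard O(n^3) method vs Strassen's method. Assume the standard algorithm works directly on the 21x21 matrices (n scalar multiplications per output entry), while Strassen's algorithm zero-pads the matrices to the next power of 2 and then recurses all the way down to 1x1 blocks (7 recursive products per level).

Matrix multiplication for 21x21 matrices:

Strassen's algorithm requires power-of-2 dimensions. Pad 21x21 to 32x32 (next power of 2).

Standard algorithm: 21^3 = 9261 multiplications
Strassen's algorithm: 7^(log2(32)) = 7^5 = 16807 multiplications
Difference: 9261 - 16807 = -7546 (Strassen uses MORE here due to padding overhead — for small or just-over-power-of-2 n, padding can outweigh the per-level savings)

Standard: 9261 multiplications (21^3). Strassen: 16807 multiplications (7^5, after padding to 32x32). Strassen reduces 8 recursive multiplications to 7 at each level.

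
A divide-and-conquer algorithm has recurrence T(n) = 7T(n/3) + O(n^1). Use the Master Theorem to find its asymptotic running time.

Master Theorem for T(n) = 7T(n/3) + O(n^1):

a = 7, b = 3, c = 1
log_b(a) = log_3(7) = 1.7712

Case 1: c = 1 < log_3(7) = 1.7712
T(n) = O(n^(log_3 7))

For T(n) = 7T(n/3) + O(n^1): log_3(7) = 1.7712. This is Case 1 of the Master Theorem (c < log_b(a), work dominated by leaves), giving O(n^(log_3 7)).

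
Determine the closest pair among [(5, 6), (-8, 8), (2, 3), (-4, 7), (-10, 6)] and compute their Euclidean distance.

Computing all pairwise distances among 5 points:

d((5, 6), (-8, 8)) = 13.1529
d((5, 6), (2, 3)) = 4.2426
d((5, 6), (-4, 7)) = 9.0554
d((5, 6), (-10, 6)) = 15.0
d((-8, 8), (2, 3)) = 11.1803
d((-8, 8), (-4, 7)) = 4.1231
d((-8, 8), (-10, 6)) = 2.8284 <-- minimum
d((2, 3), (-4, 7)) = 7.2111
d((2, 3), (-10, 6)) = 12.3693
d((-4, 7), (-10, 6)) = 6.0828

Closest pair: (-8, 8) and (-10, 6) with distance 2.8284

The closest pair is (-8, 8) and (-10, 6) with Euclidean distance 2.8284. For 5 points, brute-force pairwise comparison is shown above. For large n, the divide-and-conquer algorithm (sort by x, recurse on halves, check the dividing strip) achieves O(n log n).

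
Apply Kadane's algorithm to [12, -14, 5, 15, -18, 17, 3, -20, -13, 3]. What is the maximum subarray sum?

Using Kadane's algorithm on [12, -14, 5, 15, -18, 17, 3, -20, -13, 3]:

Scanning through the array:
Position 1 (value -14): max_ending_here = -2, max_so_far = 12
Position 2 (value 5): max_ending_here = 5, max_so_far = 12
Position 3 (value 15): max_ending_here = 20, max_so_far = 20
Position 4 (value -18): max_ending_here = 2, max_so_far = 20
Position 5 (value 17): max_ending_here = 19, max_so_far = 20
Position 6 (value 3): max_ending_here = 22, max_so_far = 22
Position 7 (value -20): max_ending_here = 2, max_so_far = 22
Position 8 (value -13): max_ending_here = -11, max_so_far = 22
Position 9 (value 3): max_ending_here = 3, max_so_far = 22

Maximum subarray: [5, 15, -18, 17, 3]
Maximum sum: 22

The maximum subarray is [5, 15, -18, 17, 3] with sum 22. This subarray runs from index 2 to index 6.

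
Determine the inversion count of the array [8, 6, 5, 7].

Finding inversions in [8, 6, 5, 7]:

(0, 1): arr[0]=8 > arr[1]=6
(0, 2): arr[0]=8 > arr[2]=5
(0, 3): arr[0]=8 > arr[3]=7
(1, 2): arr[1]=6 > arr[2]=5

Total inversions: 4

The array has 4 inversion(s): (0,1), (0,2), (0,3), (1,2). Each pair (i,j) satisfies i < j and arr[i] > arr[j].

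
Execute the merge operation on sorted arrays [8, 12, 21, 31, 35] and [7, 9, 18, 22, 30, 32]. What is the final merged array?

Merging process:

Compare 8 vs 7: take 7 from right. Merged: [7]
Compare 8 vs 9: take 8 from left. Merged: [7, 8]
Compare 12 vs 9: take 9 from right. Merged: [7, 8, 9]
Compare 12 vs 18: take 12 from left. Merged: [7, 8, 9, 12]
Compare 21 vs 18: take 18 from right. Merged: [7, 8, 9, 12, 18]
Compare 21 vs 22: take 21 from left. Merged: [7, 8, 9, 12, 18, 21]
Compare 31 vs 22: take 22 from right. Merged: [7, 8, 9, 12, 18, 21, 22]
Compare 31 vs 30: take 30 from right. Merged: [7, 8, 9, 12, 18, 21, 22, 30]
Compare 31 vs 32: take 31 from left. Merged: [7, 8, 9, 12, 18, 21, 22, 30, 31]
Compare 35 vs 32: take 32 from right. Merged: [7, 8, 9, 12, 18, 21, 22, 30, 31, 32]
Append remaining from left: [35]. Merged: [7, 8, 9, 12, 18, 21, 22, 30, 31, 32, 35]

Final merged array: [7, 8, 9, 12, 18, 21, 22, 30, 31, 32, 35]
Total comparisons: 10

The merged array is [7, 8, 9, 12, 18, 21, 22, 30, 31, 32, 35], requiring 10 comparisons. The merge step runs in O(n) time where n is the total number of elements.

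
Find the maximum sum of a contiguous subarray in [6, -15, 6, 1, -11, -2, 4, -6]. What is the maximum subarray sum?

Using Kadane's algorithm on [6, -15, 6, 1, -11, -2, 4, -6]:

Scanning through the array:
Position 1 (value -15): max_ending_here = -9, max_so_far = 6
Position 2 (value 6): max_ending_here = 6, max_so_far = 6
Position 3 (value 1): max_ending_here = 7, max_so_far = 7
Position 4 (value -11): max_ending_here = -4, max_so_far = 7
Position 5 (value -2): max_ending_here = -2, max_so_far = 7
Position 6 (value 4): max_ending_here = 4, max_so_far = 7
Position 7 (value -6): max_ending_here = -2, max_so_far = 7

Maximum subarray: [6, 1]
Maximum sum: 7

The maximum subarray is [6, 1] with sum 7. This subarray runs from index 2 to index 3.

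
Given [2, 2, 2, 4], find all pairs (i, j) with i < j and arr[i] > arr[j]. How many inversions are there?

Finding inversions in [2, 2, 2, 4]:


Total inversions: 0

The array has 0 inversions. It is already sorted.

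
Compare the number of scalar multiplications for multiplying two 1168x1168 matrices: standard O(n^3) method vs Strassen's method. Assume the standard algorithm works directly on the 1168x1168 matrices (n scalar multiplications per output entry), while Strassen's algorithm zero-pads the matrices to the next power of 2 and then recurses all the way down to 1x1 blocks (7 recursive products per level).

Matrix multiplication for 1168x1168 matrices:

Strassen's algorithm requires power-of-2 dimensions. Pad 1168x1168 to 2048x2048 (next power of 2).

Standard algorithm: 1168^3 = 1593413632 multiplications
Strassen's algorithm: 7^(log2(2048)) = 7^11 = 1977326743 multiplications
Difference: 1593413632 - 1977326743 = -383913111 (Strassen uses MORE here due to padding overhead — for small or just-over-power-of-2 n, padding can outweigh the per-level savings)

Standard: 1593413632 multiplications (1168^3). Strassen: 1977326743 multiplications (7^11, after padding to 2048x2048). Strassen reduces 8 recursive multiplications to 7 at each level.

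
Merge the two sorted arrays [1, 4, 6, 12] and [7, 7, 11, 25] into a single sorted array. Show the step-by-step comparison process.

Merging process:

Compare 1 vs 7: take 1 from left. Merged: [1]
Compare 4 vs 7: take 4 from left. Merged: [1, 4]
Compare 6 vs 7: take 6 from left. Merged: [1, 4, 6]
Compare 12 vs 7: take 7 from right. Merged: [1, 4, 6, 7]
Compare 12 vs 7: take 7 from right. Merged: [1, 4, 6, 7, 7]
Compare 12 vs 11: take 11 from right. Merged: [1, 4, 6, 7, 7, 11]
Compare 12 vs 25: take 12 from left. Merged: [1, 4, 6, 7, 7, 11, 12]
Append remaining from right: [25]. Merged: [1, 4, 6, 7, 7, 11, 12, 25]

Final merged array: [1, 4, 6, 7, 7, 11, 12, 25]
Total comparisons: 7

The merged array is [1, 4, 6, 7, 7, 11, 12, 25], requiring 7 comparisons. The merge step runs in O(n) time where n is the total number of elements.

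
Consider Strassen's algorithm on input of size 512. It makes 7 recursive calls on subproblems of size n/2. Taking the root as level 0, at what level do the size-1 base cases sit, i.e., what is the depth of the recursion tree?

For divide and conquer with division factor 2:

Problem sizes at each level:
Level 0: 512
Level 1: 256
Level 2: 128
Level 3: 64
Level 4: 32
Level 5: 16
Level 6: 8
Level 7: 4
Level 8: 2
Level 9: 1

The root is level 0 and the size-1 base case is level 9 (the tree spans levels 0 through 9, i.e. 10 levels counting the root), so the depth is the number of divisions: log_2(512) = 9

The recursion tree depth is log_2(512) = 9. At each level, the problem size is divided by 2, so it takes 9 divisions to reduce to a base case of size 1. The algorithm makes 7 recursive calls at each level.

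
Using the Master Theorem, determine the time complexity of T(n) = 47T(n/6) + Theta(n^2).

Master Theorem for T(n) = 47T(n/6) + O(n^2):

a = 47, b = 6, c = 2
log_b(a) = log_6(47) = 2.1488

Case 1: c = 2 < log_6(47) = 2.1488
T(n) = O(n^(log_6 47))

For T(n) = 47T(n/6) + O(n^2): log_6(47) = 2.1488. This is Case 1 of the Master Theorem (c < log_b(a), work dominated by leaves), giving O(n^(log_6 47)).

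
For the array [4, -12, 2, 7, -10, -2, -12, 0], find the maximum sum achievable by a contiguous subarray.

Using Kadane's algorithm on [4, -12, 2, 7, -10, -2, -12, 0]:

Scanning through the array:
Position 1 (value -12): max_ending_here = -8, max_so_far = 4
Position 2 (value 2): max_ending_here = 2, max_so_far = 4
Position 3 (value 7): max_ending_here = 9, max_so_far = 9
Position 4 (value -10): max_ending_here = -1, max_so_far = 9
Position 5 (value -2): max_ending_here = -2, max_so_far = 9
Position 6 (value -12): max_ending_here = -12, max_so_far = 9
Position 7 (value 0): max_ending_here = 0, max_so_far = 9

Maximum subarray: [2, 7]
Maximum sum: 9

The maximum subarray is [2, 7] with sum 9. This subarray runs from index 2 to index 3.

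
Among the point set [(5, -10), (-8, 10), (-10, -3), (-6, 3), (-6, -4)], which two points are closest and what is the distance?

Computing all pairwise distances among 5 points:

d((5, -10), (-8, 10)) = 23.8537
d((5, -10), (-10, -3)) = 16.5529
d((5, -10), (-6, 3)) = 17.0294
d((5, -10), (-6, -4)) = 12.53
d((-8, 10), (-10, -3)) = 13.1529
d((-8, 10), (-6, 3)) = 7.2801
d((-8, 10), (-6, -4)) = 14.1421
d((-10, -3), (-6, 3)) = 7.2111
d((-10, -3), (-6, -4)) = 4.1231 <-- minimum
d((-6, 3), (-6, -4)) = 7.0

Closest pair: (-10, -3) and (-6, -4) with distance 4.1231

The closest pair is (-10, -3) and (-6, -4) with Euclidean distance 4.1231. For 5 points, brute-force pairwise comparison is shown above. For large n, the divide-and-conquer algorithm (sort by x, recurse on halves, check the dividing strip) achieves O(n log n).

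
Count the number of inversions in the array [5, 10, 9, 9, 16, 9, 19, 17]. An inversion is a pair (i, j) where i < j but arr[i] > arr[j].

Finding inversions in [5, 10, 9, 9, 16, 9, 19, 17]:

(1, 2): arr[1]=10 > arr[2]=9
(1, 3): arr[1]=10 > arr[3]=9
(1, 5): arr[1]=10 > arr[5]=9
(4, 5): arr[4]=16 > arr[5]=9
(6, 7): arr[6]=19 > arr[7]=17

Total inversions: 5

The array has 5 inversion(s): (1,2), (1,3), (1,5), (4,5), (6,7). Each pair (i,j) satisfies i < j and arr[i] > arr[j].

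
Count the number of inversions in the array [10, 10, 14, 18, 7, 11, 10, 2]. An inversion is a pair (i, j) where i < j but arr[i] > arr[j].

Finding inversions in [10, 10, 14, 18, 7, 11, 10, 2]:

(0, 4): arr[0]=10 > arr[4]=7
(0, 7): arr[0]=10 > arr[7]=2
(1, 4): arr[1]=10 > arr[4]=7
(1, 7): arr[1]=10 > arr[7]=2
(2, 4): arr[2]=14 > arr[4]=7
(2, 5): arr[2]=14 > arr[5]=11
(2, 6): arr[2]=14 > arr[6]=10
(2, 7): arr[2]=14 > arr[7]=2
(3, 4): arr[3]=18 > arr[4]=7
(3, 5): arr[3]=18 > arr[5]=11
(3, 6): arr[3]=18 > arr[6]=10
(3, 7): arr[3]=18 > arr[7]=2
(4, 7): arr[4]=7 > arr[7]=2
(5, 6): arr[5]=11 > arr[6]=10
(5, 7): arr[5]=11 > arr[7]=2
(6, 7): arr[6]=10 > arr[7]=2

Total inversions: 16

The array has 16 inversion(s): (0,4), (0,7), (1,4), (1,7), (2,4), (2,5), (2,6), (2,7), (3,4), (3,5), (3,6), (3,7), (4,7), (5,6), (5,7), (6,7). Each pair (i,j) satisfies i < j and arr[i] > arr[j].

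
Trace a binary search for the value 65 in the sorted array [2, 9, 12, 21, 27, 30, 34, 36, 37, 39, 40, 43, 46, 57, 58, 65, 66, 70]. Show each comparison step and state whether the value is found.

Binary search for 65 in [2, 9, 12, 21, 27, 30, 34, 36, 37, 39, 40, 43, 46, 57, 58, 65, 66, 70]:

lo=0, hi=17, mid=8, arr[mid]=37 -> 37 < 65, search right half
lo=9, hi=17, mid=13, arr[mid]=57 -> 57 < 65, search right half
lo=14, hi=17, mid=15, arr[mid]=65 -> Found target at index 15!

Binary search finds 65 at index 15 after 3 comparisons. The search repeatedly halves the search space by comparing with the middle element.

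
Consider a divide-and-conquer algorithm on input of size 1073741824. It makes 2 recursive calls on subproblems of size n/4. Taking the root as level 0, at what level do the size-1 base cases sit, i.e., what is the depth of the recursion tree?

For divide and conquer with division factor 4:

Problem sizes at each level:
Level 0: 1073741824
Level 1: 268435456
Level 2: 67108864
Level 3: 16777216
Level 4: 4194304
Level 5: 1048576
Level 6: 262144
Level 7: 65536
Level 8: 16384
Level 9: 4096
Level 10: 1024
Level 11: 256
Level 12: 64
Level 13: 16
Level 14: 4
Level 15: 1

The root is level 0 and the size-1 base case is level 15 (the tree spans levels 0 through 15, i.e. 16 levels counting the root), so the depth is the number of divisions: log_4(1073741824) = 15

The recursion tree depth is log_4(1073741824) = 15. At each level, the problem size is divided by 4, so it takes 15 divisions to reduce to a base case of size 1. The algorithm makes 2 recursive calls at each level.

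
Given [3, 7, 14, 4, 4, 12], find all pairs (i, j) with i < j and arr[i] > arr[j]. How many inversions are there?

Finding inversions in [3, 7, 14, 4, 4, 12]:

(1, 3): arr[1]=7 > arr[3]=4
(1, 4): arr[1]=7 > arr[4]=4
(2, 3): arr[2]=14 > arr[3]=4
(2, 4): arr[2]=14 > arr[4]=4
(2, 5): arr[2]=14 > arr[5]=12

Total inversions: 5

The array has 5 inversion(s): (1,3), (1,4), (2,3), (2,4), (2,5). Each pair (i,j) satisfies i < j and arr[i] > arr[j].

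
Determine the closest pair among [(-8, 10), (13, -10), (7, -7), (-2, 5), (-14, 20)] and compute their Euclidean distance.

Computing all pairwise distances among 5 points:

d((-8, 10), (13, -10)) = 29.0
d((-8, 10), (7, -7)) = 22.6716
d((-8, 10), (-2, 5)) = 7.8102
d((-8, 10), (-14, 20)) = 11.6619
d((13, -10), (7, -7)) = 6.7082 <-- minimum
d((13, -10), (-2, 5)) = 21.2132
d((13, -10), (-14, 20)) = 40.3609
d((7, -7), (-2, 5)) = 15.0
d((7, -7), (-14, 20)) = 34.2053
d((-2, 5), (-14, 20)) = 19.2094

Closest pair: (13, -10) and (7, -7) with distance 6.7082

The closest pair is (13, -10) and (7, -7) with Euclidean distance 6.7082. For 5 points, brute-force pairwise comparison is shown above. For large n, the divide-and-conquer algorithm (sort by x, recurse on halves, check the dividing strip) achieves O(n log n).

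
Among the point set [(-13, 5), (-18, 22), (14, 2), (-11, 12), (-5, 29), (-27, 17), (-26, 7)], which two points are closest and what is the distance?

Computing all pairwise distances among 7 points:

d((-13, 5), (-18, 22)) = 17.72
d((-13, 5), (14, 2)) = 27.1662
d((-13, 5), (-11, 12)) = 7.2801 <-- minimum
d((-13, 5), (-5, 29)) = 25.2982
d((-13, 5), (-27, 17)) = 18.4391
d((-13, 5), (-26, 7)) = 13.1529
d((-18, 22), (14, 2)) = 37.7359
d((-18, 22), (-11, 12)) = 12.2066
d((-18, 22), (-5, 29)) = 14.7648
d((-18, 22), (-27, 17)) = 10.2956
d((-18, 22), (-26, 7)) = 17.0
d((14, 2), (-11, 12)) = 26.9258
d((14, 2), (-5, 29)) = 33.0151
d((14, 2), (-27, 17)) = 43.6578
d((14, 2), (-26, 7)) = 40.3113
d((-11, 12), (-5, 29)) = 18.0278
d((-11, 12), (-27, 17)) = 16.7631
d((-11, 12), (-26, 7)) = 15.8114
d((-5, 29), (-27, 17)) = 25.0599
d((-5, 29), (-26, 7)) = 30.4138
d((-27, 17), (-26, 7)) = 10.0499

Closest pair: (-13, 5) and (-11, 12) with distance 7.2801

The closest pair is (-13, 5) and (-11, 12) with Euclidean distance 7.2801. For 7 points, brute-force pairwise comparison is shown above. For large n, the divide-and-conquer algorithm (sort by x, recurse on halves, check the dividing strip) achieves O(n log n).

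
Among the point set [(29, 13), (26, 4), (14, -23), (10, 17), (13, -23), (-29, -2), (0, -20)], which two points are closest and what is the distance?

Computing all pairwise distances among 7 points:

d((29, 13), (26, 4)) = 9.4868
d((29, 13), (14, -23)) = 39.0
d((29, 13), (10, 17)) = 19.4165
d((29, 13), (13, -23)) = 39.3954
d((29, 13), (-29, -2)) = 59.9083
d((29, 13), (0, -20)) = 43.9318
d((26, 4), (14, -23)) = 29.5466
d((26, 4), (10, 17)) = 20.6155
d((26, 4), (13, -23)) = 29.9666
d((26, 4), (-29, -2)) = 55.3263
d((26, 4), (0, -20)) = 35.3836
d((14, -23), (10, 17)) = 40.1995
d((14, -23), (13, -23)) = 1.0 <-- minimum
d((14, -23), (-29, -2)) = 47.8539
d((14, -23), (0, -20)) = 14.3178
d((10, 17), (13, -23)) = 40.1123
d((10, 17), (-29, -2)) = 43.382
d((10, 17), (0, -20)) = 38.3275
d((13, -23), (-29, -2)) = 46.9574
d((13, -23), (0, -20)) = 13.3417
d((-29, -2), (0, -20)) = 34.1321

Closest pair: (14, -23) and (13, -23) with distance 1.0

The closest pair is (14, -23) and (13, -23) with Euclidean distance 1.0. For 7 points, brute-force pairwise comparison is shown above. For large n, the divide-and-conquer algorithm (sort by x, recurse on halves, check the dividing strip) achieves O(n log n).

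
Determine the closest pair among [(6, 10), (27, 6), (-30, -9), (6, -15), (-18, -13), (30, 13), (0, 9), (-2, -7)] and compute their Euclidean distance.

Computing all pairwise distances among 8 points:

d((6, 10), (27, 6)) = 21.3776
d((6, 10), (-30, -9)) = 40.7063
d((6, 10), (6, -15)) = 25.0
d((6, 10), (-18, -13)) = 33.2415
d((6, 10), (30, 13)) = 24.1868
d((6, 10), (0, 9)) = 6.0828 <-- minimum
d((6, 10), (-2, -7)) = 18.7883
d((27, 6), (-30, -9)) = 58.9406
d((27, 6), (6, -15)) = 29.6985
d((27, 6), (-18, -13)) = 48.8467
d((27, 6), (30, 13)) = 7.6158
d((27, 6), (0, 9)) = 27.1662
d((27, 6), (-2, -7)) = 31.7805
d((-30, -9), (6, -15)) = 36.4966
d((-30, -9), (-18, -13)) = 12.6491
d((-30, -9), (30, 13)) = 63.9062
d((-30, -9), (0, 9)) = 34.9857
d((-30, -9), (-2, -7)) = 28.0713
d((6, -15), (-18, -13)) = 24.0832
d((6, -15), (30, 13)) = 36.8782
d((6, -15), (0, 9)) = 24.7386
d((6, -15), (-2, -7)) = 11.3137
d((-18, -13), (30, 13)) = 54.5894
d((-18, -13), (0, 9)) = 28.4253
d((-18, -13), (-2, -7)) = 17.088
d((30, 13), (0, 9)) = 30.2655
d((30, 13), (-2, -7)) = 37.7359
d((0, 9), (-2, -7)) = 16.1245

Closest pair: (6, 10) and (0, 9) with distance 6.0828

The closest pair is (6, 10) and (0, 9) with Euclidean distance 6.0828. For 8 points, brute-force pairwise comparison is shown above. For large n, the divide-and-conquer algorithm (sort by x, recurse on halves, check the dividing strip) achieves O(n log n).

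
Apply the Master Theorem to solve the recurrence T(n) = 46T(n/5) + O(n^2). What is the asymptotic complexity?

Master Theorem for T(n) = 46T(n/5) + O(n^2):

a = 46, b = 5, c = 2
log_b(a) = log_5(46) = 2.3789

Case 1: c = 2 < log_5(46) = 2.3789
T(n) = O(n^(log_5 46))

For T(n) = 46T(n/5) + O(n^2): log_5(46) = 2.3789. This is Case 1 of the Master Theorem (c < log_b(a), work dominated by leaves), giving O(n^(log_5 46)).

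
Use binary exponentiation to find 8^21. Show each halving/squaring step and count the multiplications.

Computing 8^21 by squaring (build up from 8^1; each line after the first costs one multiplication):

8^1 = 8
8^2 = (8^1)^2 = 8^2 = 64
8^4 = (8^2)^2 = 64^2 = 4096
8^5 = 8 * 8^4 = 8 * 4096 = 32768
8^10 = (8^5)^2 = 32768^2 = 1073741824
8^20 = (8^10)^2 = 1073741824^2 = 1152921504606846976
8^21 = 8 * 8^20 = 8 * 1152921504606846976 = 9223372036854775808

Result: 9223372036854775808
Multiplications needed: 6 (6 lines after 8^1)

8^21 = 9223372036854775808. Using exponentiation by squaring, this requires 6 multiplications. The key idea: if the exponent is even, square the half-power; if odd, multiply by the base once.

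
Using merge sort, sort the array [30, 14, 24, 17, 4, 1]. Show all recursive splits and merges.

Merge sort trace:

Split: [30, 14, 24, 17, 4, 1] -> [30, 14, 24] and [17, 4, 1]
  Split: [30, 14, 24] -> [30] and [14, 24]
    Split: [14, 24] -> [14] and [24]
    Merge: [14] + [24] -> [14, 24]
  Merge: [30] + [14, 24] -> [14, 24, 30]
  Split: [17, 4, 1] -> [17] and [4, 1]
    Split: [4, 1] -> [4] and [1]
    Merge: [4] + [1] -> [1, 4]
  Merge: [17] + [1, 4] -> [1, 4, 17]
Merge: [14, 24, 30] + [1, 4, 17] -> [1, 4, 14, 17, 24, 30]

Final sorted array: [1, 4, 14, 17, 24, 30]

The merge sort proceeds by recursively splitting the array and merging sorted halves.
After all merges, the sorted array is [1, 4, 14, 17, 24, 30].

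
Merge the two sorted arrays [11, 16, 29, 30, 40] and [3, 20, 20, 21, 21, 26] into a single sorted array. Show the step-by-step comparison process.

Merging process:

Compare 11 vs 3: take 3 from right. Merged: [3]
Compare 11 vs 20: take 11 from left. Merged: [3, 11]
Compare 16 vs 20: take 16 from left. Merged: [3, 11, 16]
Compare 29 vs 20: take 20 from right. Merged: [3, 11, 16, 20]
Compare 29 vs 20: take 20 from right. Merged: [3, 11, 16, 20, 20]
Compare 29 vs 21: take 21 from right. Merged: [3, 11, 16, 20, 20, 21]
Compare 29 vs 21: take 21 from right. Merged: [3, 11, 16, 20, 20, 21, 21]
Compare 29 vs 26: take 26 from right. Merged: [3, 11, 16, 20, 20, 21, 21, 26]
Append remaining from left: [29, 30, 40]. Merged: [3, 11, 16, 20, 20, 21, 21, 26, 29, 30, 40]

Final merged array: [3, 11, 16, 20, 20, 21, 21, 26, 29, 30, 40]
Total comparisons: 8

The merged array is [3, 11, 16, 20, 20, 21, 21, 26, 29, 30, 40], requiring 8 comparisons. The merge step runs in O(n) time where n is the total number of elements.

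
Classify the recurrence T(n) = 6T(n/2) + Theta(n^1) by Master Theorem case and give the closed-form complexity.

Master Theorem for T(n) = 6T(n/2) + O(n^1):

a = 6, b = 2, c = 1
log_b(a) = log_2(6) = 2.5850

Case 1: c = 1 < log_2(6) = 2.5850
T(n) = O(n^(log_2 6))

For T(n) = 6T(n/2) + O(n^1): log_2(6) = 2.5850. This is Case 1 of the Master Theorem (c < log_b(a), work dominated by leaves), giving O(n^(log_2 6)).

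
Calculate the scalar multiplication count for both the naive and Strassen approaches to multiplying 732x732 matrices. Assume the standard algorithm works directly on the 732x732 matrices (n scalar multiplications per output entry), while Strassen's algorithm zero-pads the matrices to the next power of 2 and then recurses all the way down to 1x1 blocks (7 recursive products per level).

Matrix multiplication for 732x732 matrices:

Strassen's algorithm requires power-of-2 dimensions. Pad 732x732 to 1024x1024 (next power of 2).

Standard algorithm: 732^3 = 392223168 multiplications
Strassen's algorithm: 7^(log2(1024)) = 7^10 = 282475249 multiplications
Savings: 392223168 - 282475249 = 109747919 multiplications

Standard: 392223168 multiplications (732^3). Strassen: 282475249 multiplications (7^10, after padding to 1024x1024). Strassen reduces 8 recursive multiplications to 7 at each level.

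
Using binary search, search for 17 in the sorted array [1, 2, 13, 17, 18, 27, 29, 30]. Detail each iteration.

Binary search for 17 in [1, 2, 13, 17, 18, 27, 29, 30]:

lo=0, hi=7, mid=3, arr[mid]=17 -> Found target at index 3!

Binary search finds 17 at index 3 after 1 comparisons. The search repeatedly halves the search space by comparing with the middle element.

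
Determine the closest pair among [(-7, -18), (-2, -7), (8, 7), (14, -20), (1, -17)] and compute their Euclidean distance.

Computing all pairwise distances among 5 points:

d((-7, -18), (-2, -7)) = 12.083
d((-7, -18), (8, 7)) = 29.1548
d((-7, -18), (14, -20)) = 21.095
d((-7, -18), (1, -17)) = 8.0623 <-- minimum
d((-2, -7), (8, 7)) = 17.2047
d((-2, -7), (14, -20)) = 20.6155
d((-2, -7), (1, -17)) = 10.4403
d((8, 7), (14, -20)) = 27.6586
d((8, 7), (1, -17)) = 25.0
d((14, -20), (1, -17)) = 13.3417

Closest pair: (-7, -18) and (1, -17) with distance 8.0623

The closest pair is (-7, -18) and (1, -17) with Euclidean distance 8.0623. For 5 points, brute-force pairwise comparison is shown above. For large n, the divide-and-conquer algorithm (sort by x, recurse on halves, check the dividing strip) achieves O(n log n).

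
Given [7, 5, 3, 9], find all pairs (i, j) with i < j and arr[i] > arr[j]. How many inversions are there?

Finding inversions in [7, 5, 3, 9]:

(0, 1): arr[0]=7 > arr[1]=5
(0, 2): arr[0]=7 > arr[2]=3
(1, 2): arr[1]=5 > arr[2]=3

Total inversions: 3

The array has 3 inversion(s): (0,1), (0,2), (1,2). Each pair (i,j) satisfies i < j and arr[i] > arr[j].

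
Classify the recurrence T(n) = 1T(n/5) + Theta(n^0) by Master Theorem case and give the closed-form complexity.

Master Theorem for T(n) = 1T(n/5) + O(n^0):

a = 1, b = 5, c = 0
log_b(a) = log_5(1) = 0.0000

Case 2: c = 0 = log_5(1) = 0.0000
T(n) = O(n^0 log n) = O(log n)

For T(n) = 1T(n/5) + O(n^0): log_5(1) = 0.0000. This is Case 2 of the Master Theorem (c = log_b(a), equal work at all levels), giving O(log n).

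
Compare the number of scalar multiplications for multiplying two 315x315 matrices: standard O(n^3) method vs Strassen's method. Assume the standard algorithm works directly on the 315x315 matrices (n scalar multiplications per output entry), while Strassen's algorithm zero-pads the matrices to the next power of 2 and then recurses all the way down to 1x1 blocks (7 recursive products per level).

Matrix multiplication for 315x315 matrices:

Strassen's algorithm requires power-of-2 dimensions. Pad 315x315 to 512x512 (next power of 2).

Standard algorithm: 315^3 = 31255875 multiplications
Strassen's algorithm: 7^(log2(512)) = 7^9 = 40353607 multiplications
Difference: 31255875 - 40353607 = -9097732 (Strassen uses MORE here due to padding overhead — for small or just-over-power-of-2 n, padding can outweigh the per-level savings)

Standard: 31255875 multiplications (315^3). Strassen: 40353607 multiplications (7^9, after padding to 512x512). Strassen reduces 8 recursive multiplications to 7 at each level.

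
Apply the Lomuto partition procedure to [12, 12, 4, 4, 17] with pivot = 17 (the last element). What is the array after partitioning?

Lomuto partition with pivot = 17:

Initial array: [12, 12, 4, 4, 17]

arr[0]=12 <= 17: swap with position 0, array becomes [12, 12, 4, 4, 17]
arr[1]=12 <= 17: swap with position 1, array becomes [12, 12, 4, 4, 17]
arr[2]=4 <= 17: swap with position 2, array becomes [12, 12, 4, 4, 17]
arr[3]=4 <= 17: swap with position 3, array becomes [12, 12, 4, 4, 17]

Place pivot at position 4: [12, 12, 4, 4, 17]
Pivot position: 4

After partitioning with pivot 17, the array becomes [12, 12, 4, 4, 17]. The pivot is placed at index 4. All elements to the left of the pivot are <= 17, and all elements to the right are > 17.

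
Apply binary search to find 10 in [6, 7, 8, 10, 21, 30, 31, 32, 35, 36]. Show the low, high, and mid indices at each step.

Binary search for 10 in [6, 7, 8, 10, 21, 30, 31, 32, 35, 36]:

lo=0, hi=9, mid=4, arr[mid]=21 -> 21 > 10, search left half
lo=0, hi=3, mid=1, arr[mid]=7 -> 7 < 10, search right half
lo=2, hi=3, mid=2, arr[mid]=8 -> 8 < 10, search right half
lo=3, hi=3, mid=3, arr[mid]=10 -> Found target at index 3!

Binary search finds 10 at index 3 after 4 comparisons. The search repeatedly halves the search space by comparing with the middle element.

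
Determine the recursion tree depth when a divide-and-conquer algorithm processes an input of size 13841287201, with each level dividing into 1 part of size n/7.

For divide and conquer with division factor 7:

Problem sizes at each level:
Level 0: 13841287201
Level 1: 1977326743
Level 2: 282475249
Level 3: 40353607
Level 4: 5764801
Level 5: 823543
Level 6: 117649
Level 7: 16807
Level 8: 2401
Level 9: 343
Level 10: 49
Level 11: 7
Level 12: 1

The root is level 0 and the size-1 base case is level 12 (the tree spans levels 0 through 12, i.e. 13 levels counting the root), so the depth is the number of divisions: log_7(13841287201) = 12

The recursion tree depth is log_7(13841287201) = 12. At each level, the problem size is divided by 7, so it takes 12 divisions to reduce to a base case of size 1. The algorithm makes 1 recursive call at each level.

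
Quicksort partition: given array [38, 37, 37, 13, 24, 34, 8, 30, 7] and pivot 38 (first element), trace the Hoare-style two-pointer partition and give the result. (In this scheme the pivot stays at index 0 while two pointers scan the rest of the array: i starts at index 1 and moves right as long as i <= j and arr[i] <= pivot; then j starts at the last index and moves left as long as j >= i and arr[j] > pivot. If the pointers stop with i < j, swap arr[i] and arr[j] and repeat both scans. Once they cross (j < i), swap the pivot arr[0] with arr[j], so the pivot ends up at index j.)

Hoare-style two-pointer partition with pivot = 38:

Initial array: [38, 37, 37, 13, 24, 34, 8, 30, 7]

Pointers start at i = 1, j = 8.
i ends at 9, j ends at 8: the pointers have crossed (j < i), so scanning stops.

Swap pivot arr[0] with arr[8] to place pivot at position 8: [7, 37, 37, 13, 24, 34, 8, 30, 38]
Pivot position: 8

After partitioning with pivot 38, the array becomes [7, 37, 37, 13, 24, 34, 8, 30, 38]. The pivot is placed at index 8. All elements to the left of the pivot are <= 38, and all elements to the right are > 38.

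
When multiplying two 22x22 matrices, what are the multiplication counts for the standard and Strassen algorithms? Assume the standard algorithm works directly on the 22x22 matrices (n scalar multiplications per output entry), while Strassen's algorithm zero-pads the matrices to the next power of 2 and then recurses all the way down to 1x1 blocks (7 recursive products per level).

Matrix multiplication for 22x22 matrices:

Strassen's algorithm requires power-of-2 dimensions. Pad 22x22 to 32x32 (next power of 2).

Standard algorithm: 22^3 = 10648 multiplications
Strassen's algorithm: 7^(log2(32)) = 7^5 = 16807 multiplications
Difference: 10648 - 16807 = -6159 (Strassen uses MORE here due to padding overhead — for small or just-over-power-of-2 n, padding can outweigh the per-level savings)

Standard: 10648 multiplications (22^3). Strassen: 16807 multiplications (7^5, after padding to 32x32). Strassen reduces 8 recursive multiplications to 7 at each level.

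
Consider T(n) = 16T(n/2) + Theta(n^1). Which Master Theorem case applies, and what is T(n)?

Master Theorem for T(n) = 16T(n/2) + O(n^1):

a = 16, b = 2, c = 1
log_b(a) = log_2(16) = 4.0000

Case 1: c = 1 < log_2(16) = 4.0000
T(n) = O(n^(log_2 16)) = O(n^4)

For T(n) = 16T(n/2) + O(n^1): log_2(16) = 4.0000. This is Case 1 of the Master Theorem (c < log_b(a), work dominated by leaves), giving O(n^4).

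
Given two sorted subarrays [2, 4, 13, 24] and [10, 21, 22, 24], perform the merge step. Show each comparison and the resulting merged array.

Merging process:

Compare 2 vs 10: take 2 from left. Merged: [2]
Compare 4 vs 10: take 4 from left. Merged: [2, 4]
Compare 13 vs 10: take 10 from right. Merged: [2, 4, 10]
Compare 13 vs 21: take 13 from left. Merged: [2, 4, 10, 13]
Compare 24 vs 21: take 21 from right. Merged: [2, 4, 10, 13, 21]
Compare 24 vs 22: take 22 from right. Merged: [2, 4, 10, 13, 21, 22]
Compare 24 vs 24: take 24 from left. Merged: [2, 4, 10, 13, 21, 22, 24]
Append remaining from right: [24]. Merged: [2, 4, 10, 13, 21, 22, 24, 24]

Final merged array: [2, 4, 10, 13, 21, 22, 24, 24]
Total comparisons: 7

The merged array is [2, 4, 10, 13, 21, 22, 24, 24], requiring 7 comparisons. The merge step runs in O(n) time where n is the total number of elements.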